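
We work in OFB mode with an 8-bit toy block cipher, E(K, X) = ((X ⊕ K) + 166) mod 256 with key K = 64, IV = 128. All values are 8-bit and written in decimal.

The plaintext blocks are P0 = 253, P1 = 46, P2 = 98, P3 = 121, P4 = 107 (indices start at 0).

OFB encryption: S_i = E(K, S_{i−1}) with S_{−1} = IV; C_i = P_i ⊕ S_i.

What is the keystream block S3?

24

C0: S = E(K, 128) = 102; 253 ⊕ 102 = 155.
C1: S = E(K, 102) = 204; 46 ⊕ 204 = 226.
C2: S = E(K, 204) = 50; 98 ⊕ 50 = 80.
C3: S = E(K, 50) = 24; 121 ⊕ 24 = 97.
So S3 = 24.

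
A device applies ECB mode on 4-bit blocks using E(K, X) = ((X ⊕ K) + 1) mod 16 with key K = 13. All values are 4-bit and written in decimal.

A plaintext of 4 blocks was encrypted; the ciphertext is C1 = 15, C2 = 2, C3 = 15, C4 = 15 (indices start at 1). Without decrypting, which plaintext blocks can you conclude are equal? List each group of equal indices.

P1 = P3 = P4

ECB encrypts each block independently with the same key, so equal ciphertext blocks imply equal plaintext blocks.
C1 = C3 = C4 = 15, so P1 = P3 = P4.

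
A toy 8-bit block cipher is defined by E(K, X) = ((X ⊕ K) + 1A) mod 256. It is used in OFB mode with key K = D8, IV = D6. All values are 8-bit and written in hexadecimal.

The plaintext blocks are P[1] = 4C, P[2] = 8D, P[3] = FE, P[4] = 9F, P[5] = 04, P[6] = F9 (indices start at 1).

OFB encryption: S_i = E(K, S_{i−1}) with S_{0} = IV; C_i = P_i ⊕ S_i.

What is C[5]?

C[1]: S = E(K, D6) = 28; 4C ⊕ 28 = 64.
C[2]: S = E(K, 28) = 0A; 8D ⊕ 0A = 87.
C[3]: S = E(K, 0A) = EC; FE ⊕ EC = 12.
C[4]: S = E(K, EC) = 4E; 9F ⊕ 4E = D1.
C[5]: S = E(K, 4E) = B0; 04 ⊕ B0 = B4.

C[5] = B4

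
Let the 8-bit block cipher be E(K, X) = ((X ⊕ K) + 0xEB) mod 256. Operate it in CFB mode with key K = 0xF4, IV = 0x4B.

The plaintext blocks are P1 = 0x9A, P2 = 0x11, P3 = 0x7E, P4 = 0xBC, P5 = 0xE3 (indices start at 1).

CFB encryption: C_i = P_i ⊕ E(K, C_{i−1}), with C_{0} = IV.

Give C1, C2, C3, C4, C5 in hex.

C1 = 0x30, C2 = 0xBE, C3 = 0x4B, C4 = 0x16, C5 = 0x2E

C1: E(K, 0x4B) = 0xAA; 0x9A ⊕ 0xAA = 0x30.
C2: E(K, 0x30) = 0xAF; 0x11 ⊕ 0xAF = 0xBE.
C3: E(K, 0xBE) = 0x35; 0x7E ⊕ 0x35 = 0x4B.
C4: E(K, 0x4B) = 0xAA; 0xBC ⊕ 0xAA = 0x16.
C5: E(K, 0x16) = 0xCD; 0xE3 ⊕ 0xCD = 0x2E.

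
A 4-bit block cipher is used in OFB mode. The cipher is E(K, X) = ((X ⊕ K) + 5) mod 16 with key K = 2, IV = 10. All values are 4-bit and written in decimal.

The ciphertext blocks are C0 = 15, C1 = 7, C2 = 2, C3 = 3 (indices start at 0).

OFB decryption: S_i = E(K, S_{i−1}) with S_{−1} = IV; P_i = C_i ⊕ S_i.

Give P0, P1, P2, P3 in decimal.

P0: S = E(K, 10) = 13; 15 ⊕ 13 = 2.
P1: S = E(K, 13) = 4; 7 ⊕ 4 = 3.
P2: S = E(K, 4) = 11; 2 ⊕ 11 = 9.
P3: S = E(K, 11) = 14; 3 ⊕ 14 = 13.

P0 = 2, P1 = 3, P2 = 9, P3 = 13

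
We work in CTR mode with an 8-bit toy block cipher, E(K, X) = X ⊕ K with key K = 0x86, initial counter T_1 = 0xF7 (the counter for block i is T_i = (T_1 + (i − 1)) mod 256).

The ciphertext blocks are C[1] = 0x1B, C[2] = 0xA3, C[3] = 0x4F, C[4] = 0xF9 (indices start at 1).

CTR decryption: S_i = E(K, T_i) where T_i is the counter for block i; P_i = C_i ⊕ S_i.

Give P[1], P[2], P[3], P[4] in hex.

P[1] = 0x6A, P[2] = 0xDD, P[3] = 0x30, P[4] = 0x85

P[1]: T = 0xF7, S = E(K, T) = 0x71; 0x1B ⊕ 0x71 = 0x6A.
P[2]: T = 0xF8, S = E(K, T) = 0x7E; 0xA3 ⊕ 0x7E = 0xDD.
P[3]: T = 0xF9, S = E(K, T) = 0x7F; 0x4F ⊕ 0x7F = 0x30.
P[4]: T = 0xFA, S = E(K, T) = 0x7C; 0xF9 ⊕ 0x7C = 0x85.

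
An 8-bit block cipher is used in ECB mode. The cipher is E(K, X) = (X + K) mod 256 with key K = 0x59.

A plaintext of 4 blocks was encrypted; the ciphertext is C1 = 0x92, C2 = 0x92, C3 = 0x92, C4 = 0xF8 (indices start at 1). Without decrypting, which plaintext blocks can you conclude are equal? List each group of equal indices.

ECB encrypts each block independently with the same key, so equal ciphertext blocks imply equal plaintext blocks.
C1 = C2 = C3 = 0x92, so P1 = P2 = P3.

P1 = P2 = P3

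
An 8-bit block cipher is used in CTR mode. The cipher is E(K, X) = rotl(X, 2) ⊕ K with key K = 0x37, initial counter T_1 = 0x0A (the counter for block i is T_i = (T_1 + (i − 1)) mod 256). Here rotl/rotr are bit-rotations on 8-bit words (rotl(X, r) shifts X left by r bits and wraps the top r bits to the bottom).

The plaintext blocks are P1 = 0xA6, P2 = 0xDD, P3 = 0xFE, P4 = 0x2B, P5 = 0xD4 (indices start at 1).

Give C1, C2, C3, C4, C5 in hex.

CTR encryption: S_i = E(K, T_i) where T_i is the counter for block i; C_i = P_i ⊕ S_i.
C1: T = 0x0A, S = E(K, T) = 0x1F; 0xA6 ⊕ 0x1F = 0xB9.
C2: T = 0x0B, S = E(K, T) = 0x1B; 0xDD ⊕ 0x1B = 0xC6.
C3: T = 0x0C, S = E(K, T) = 0x07; 0xFE ⊕ 0x07 = 0xF9.
C4: T = 0x0D, S = E(K, T) = 0x03; 0x2B ⊕ 0x03 = 0x28.
C5: T = 0x0E, S = E(K, T) = 0x0F; 0xD4 ⊕ 0x0F = 0xDB.

C1 = 0xB9, C2 = 0xC6, C3 = 0xF9, C4 = 0x28, C5 = 0xDB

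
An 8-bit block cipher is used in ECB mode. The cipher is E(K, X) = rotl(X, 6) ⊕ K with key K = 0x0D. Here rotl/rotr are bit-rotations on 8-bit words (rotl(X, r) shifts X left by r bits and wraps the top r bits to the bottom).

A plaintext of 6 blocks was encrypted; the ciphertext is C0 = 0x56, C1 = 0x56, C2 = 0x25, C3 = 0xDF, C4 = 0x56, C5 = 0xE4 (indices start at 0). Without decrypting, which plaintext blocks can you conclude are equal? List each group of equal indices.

ECB encrypts each block independently with the same key, so equal ciphertext blocks imply equal plaintext blocks.
C0 = C1 = C4 = 0x56, so P0 = P1 = P4.

P0 = P1 = P4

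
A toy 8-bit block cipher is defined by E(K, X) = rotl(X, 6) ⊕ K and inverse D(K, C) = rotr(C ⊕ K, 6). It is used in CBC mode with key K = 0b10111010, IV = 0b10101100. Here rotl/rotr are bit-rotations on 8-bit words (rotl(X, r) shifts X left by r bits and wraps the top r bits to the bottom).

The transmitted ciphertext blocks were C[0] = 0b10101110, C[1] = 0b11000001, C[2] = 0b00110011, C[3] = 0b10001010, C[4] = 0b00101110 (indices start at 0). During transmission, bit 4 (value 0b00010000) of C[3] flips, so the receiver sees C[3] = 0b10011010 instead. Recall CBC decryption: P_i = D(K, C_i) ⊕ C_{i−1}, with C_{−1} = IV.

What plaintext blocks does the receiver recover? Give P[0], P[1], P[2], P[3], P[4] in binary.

Only C[3] changed, to 0b10011010. In CBC, a change in C_i garbles P_i and flips the same bit in P_{i+1}. Decrypting the received ciphertext:
P[0]: D(K, 0b10101110) = 0b01010000; 0b01010000 ⊕ 0b10101100 = 0b11111100.
P[1]: D(K, 0b11000001) = 0b11101101; 0b11101101 ⊕ 0b10101110 = 0b01000011.
P[2]: D(K, 0b00110011) = 0b00100110; 0b00100110 ⊕ 0b11000001 = 0b11100111.
P[3]: D(K, 0b10011010) = 0b10000000; 0b10000000 ⊕ 0b00110011 = 0b10110011.
P[4]: D(K, 0b00101110) = 0b01010010; 0b01010010 ⊕ 0b10011010 = 0b11001000.
Blocks that differ from the original plaintext: P[3], P[4].

P[0] = 0b11111100, P[1] = 0b01000011, P[2] = 0b11100111, P[3] = 0b10110011, P[4] = 0b11001000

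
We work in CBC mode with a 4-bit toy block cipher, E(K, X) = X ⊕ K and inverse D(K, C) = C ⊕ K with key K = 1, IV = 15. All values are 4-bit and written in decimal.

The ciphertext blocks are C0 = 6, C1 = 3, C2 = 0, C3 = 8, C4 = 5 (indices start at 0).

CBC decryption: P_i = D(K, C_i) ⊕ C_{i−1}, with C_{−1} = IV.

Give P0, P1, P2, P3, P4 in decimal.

P0 = 8, P1 = 4, P2 = 2, P3 = 9, P4 = 12

P0: D(K, 6) = 7; 7 ⊕ 15 = 8.
P1: D(K, 3) = 2; 2 ⊕ 6 = 4.
P2: D(K, 0) = 1; 1 ⊕ 3 = 2.
P3: D(K, 8) = 9; 9 ⊕ 0 = 9.
P4: D(K, 5) = 4; 4 ⊕ 8 = 12.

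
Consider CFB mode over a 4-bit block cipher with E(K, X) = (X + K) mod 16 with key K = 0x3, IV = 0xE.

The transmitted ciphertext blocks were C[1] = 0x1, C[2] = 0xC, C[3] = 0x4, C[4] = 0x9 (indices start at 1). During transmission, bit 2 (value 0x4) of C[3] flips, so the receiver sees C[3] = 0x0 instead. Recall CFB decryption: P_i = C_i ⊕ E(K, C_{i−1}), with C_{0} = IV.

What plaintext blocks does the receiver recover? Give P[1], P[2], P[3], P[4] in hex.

P[1] = 0x0, P[2] = 0x8, P[3] = 0xF, P[4] = 0xA

Only C[3] changed, to 0x0. In CFB, a change in C_i flips the same bit in P_i and garbles P_{i+1}. Decrypting the received ciphertext:
P[1]: E(K, 0xE) = 0x1; 0x1 ⊕ 0x1 = 0x0.
P[2]: E(K, 0x1) = 0x4; 0xC ⊕ 0x4 = 0x8.
P[3]: E(K, 0xC) = 0xF; 0x0 ⊕ 0xF = 0xF.
P[4]: E(K, 0x0) = 0x3; 0x9 ⊕ 0x3 = 0xA.
Blocks that differ from the original plaintext: P[3], P[4].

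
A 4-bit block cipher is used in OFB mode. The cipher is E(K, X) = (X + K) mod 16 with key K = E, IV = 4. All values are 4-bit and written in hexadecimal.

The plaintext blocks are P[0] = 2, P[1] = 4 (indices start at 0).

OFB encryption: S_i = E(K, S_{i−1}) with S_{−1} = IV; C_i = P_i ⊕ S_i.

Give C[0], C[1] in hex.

C[0]: S = E(K, 4) = 2; 2 ⊕ 2 = 0.
C[1]: S = E(K, 2) = 0; 4 ⊕ 0 = 4.

C[0] = 0, C[1] = 4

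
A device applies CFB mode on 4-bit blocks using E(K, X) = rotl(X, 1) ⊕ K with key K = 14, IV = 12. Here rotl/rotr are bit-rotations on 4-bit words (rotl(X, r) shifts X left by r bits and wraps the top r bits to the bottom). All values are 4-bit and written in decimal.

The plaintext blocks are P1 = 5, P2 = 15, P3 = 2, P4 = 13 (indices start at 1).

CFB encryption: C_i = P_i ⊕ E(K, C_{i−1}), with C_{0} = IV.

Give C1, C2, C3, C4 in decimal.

C1 = 2, C2 = 5, C3 = 6, C4 = 15

C1: E(K, 12) = 7; 5 ⊕ 7 = 2.
C2: E(K, 2) = 10; 15 ⊕ 10 = 5.
C3: E(K, 5) = 4; 2 ⊕ 4 = 6.
C4: E(K, 6) = 2; 13 ⊕ 2 = 15.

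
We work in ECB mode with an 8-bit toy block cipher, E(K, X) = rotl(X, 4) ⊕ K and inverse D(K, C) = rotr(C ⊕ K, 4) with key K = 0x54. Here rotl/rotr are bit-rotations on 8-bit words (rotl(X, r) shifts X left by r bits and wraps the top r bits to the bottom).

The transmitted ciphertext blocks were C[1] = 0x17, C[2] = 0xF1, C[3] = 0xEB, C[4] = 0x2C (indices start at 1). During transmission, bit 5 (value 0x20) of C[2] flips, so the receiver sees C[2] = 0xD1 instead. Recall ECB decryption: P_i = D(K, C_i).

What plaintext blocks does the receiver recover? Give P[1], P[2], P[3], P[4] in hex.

P[1] = 0x34, P[2] = 0x58, P[3] = 0xFB, P[4] = 0x87

Only C[2] changed, to 0xD1. In ECB, a change in C_i affects only P_i. Decrypting the received ciphertext:
P[1]: D(K, 0x17) = 0x34.
P[2]: D(K, 0xD1) = 0x58.
P[3]: D(K, 0xEB) = 0xFB.
P[4]: D(K, 0x2C) = 0x87.
Blocks that differ from the original plaintext: P[2].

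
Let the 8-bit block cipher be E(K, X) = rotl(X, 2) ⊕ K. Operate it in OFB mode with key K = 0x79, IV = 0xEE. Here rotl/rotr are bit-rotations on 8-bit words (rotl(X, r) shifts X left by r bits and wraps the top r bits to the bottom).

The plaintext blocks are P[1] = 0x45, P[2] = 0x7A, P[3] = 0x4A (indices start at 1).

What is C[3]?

C[3] = 0xFA

OFB encryption: S_i = E(K, S_{i−1}) with S_{0} = IV; C_i = P_i ⊕ S_i.
C[1]: S = E(K, 0xEE) = 0xC2; 0x45 ⊕ 0xC2 = 0x87.
C[2]: S = E(K, 0xC2) = 0x72; 0x7A ⊕ 0x72 = 0x08.
C[3]: S = E(K, 0x72) = 0xB0; 0x4A ⊕ 0xB0 = 0xFA.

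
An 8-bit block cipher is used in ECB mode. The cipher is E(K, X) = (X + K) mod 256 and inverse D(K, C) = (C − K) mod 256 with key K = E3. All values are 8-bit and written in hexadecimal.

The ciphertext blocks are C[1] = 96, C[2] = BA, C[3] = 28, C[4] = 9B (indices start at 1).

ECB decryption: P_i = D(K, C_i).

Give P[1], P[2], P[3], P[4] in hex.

P[1] = B3, P[2] = D7, P[3] = 45, P[4] = B8

P[1]: D(K, 96) = B3.
P[2]: D(K, BA) = D7.
P[3]: D(K, 28) = 45.
P[4]: D(K, 9B) = B8.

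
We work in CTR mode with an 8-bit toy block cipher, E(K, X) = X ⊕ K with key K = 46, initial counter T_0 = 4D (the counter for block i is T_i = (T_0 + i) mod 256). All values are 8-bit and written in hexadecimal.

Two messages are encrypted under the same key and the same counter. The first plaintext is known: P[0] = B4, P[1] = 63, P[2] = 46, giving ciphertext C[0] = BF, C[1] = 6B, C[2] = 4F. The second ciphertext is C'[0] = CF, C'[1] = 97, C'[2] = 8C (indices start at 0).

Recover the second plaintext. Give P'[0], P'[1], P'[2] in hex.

In CTR with a reused counter, both messages share the same keystream S_i, so C_i ⊕ C'_i = P_i ⊕ P'_i and thus P'_i = P_i ⊕ C_i ⊕ C'_i.
P'[0]: B4 ⊕ BF ⊕ CF = C4.
P'[1]: 63 ⊕ 6B ⊕ 97 = 9F.
P'[2]: 46 ⊕ 4F ⊕ 8C = 85.

P'[0] = C4, P'[1] = 9F, P'[2] = 85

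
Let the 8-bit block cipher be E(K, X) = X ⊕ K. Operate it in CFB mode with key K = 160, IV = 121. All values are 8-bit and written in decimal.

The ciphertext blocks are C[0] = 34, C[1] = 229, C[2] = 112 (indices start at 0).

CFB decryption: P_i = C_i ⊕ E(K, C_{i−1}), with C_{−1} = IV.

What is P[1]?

P[1] = 103

P[1]: E(K, 34) = 130; 229 ⊕ 130 = 103.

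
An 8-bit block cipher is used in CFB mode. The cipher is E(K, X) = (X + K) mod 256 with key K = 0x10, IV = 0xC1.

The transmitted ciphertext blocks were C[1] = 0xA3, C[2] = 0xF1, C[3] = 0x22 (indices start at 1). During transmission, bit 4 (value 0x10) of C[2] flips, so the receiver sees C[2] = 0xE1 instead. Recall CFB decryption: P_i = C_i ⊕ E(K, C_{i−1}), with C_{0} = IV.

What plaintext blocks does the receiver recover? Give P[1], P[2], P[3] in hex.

P[1] = 0x72, P[2] = 0x52, P[3] = 0xD3

Only C[2] changed, to 0xE1. In CFB, a change in C_i flips the same bit in P_i and garbles P_{i+1}. Decrypting the received ciphertext:
P[1]: E(K, 0xC1) = 0xD1; 0xA3 ⊕ 0xD1 = 0x72.
P[2]: E(K, 0xA3) = 0xB3; 0xE1 ⊕ 0xB3 = 0x52.
P[3]: E(K, 0xE1) = 0xF1; 0x22 ⊕ 0xF1 = 0xD3.
Blocks that differ from the original plaintext: P[2], P[3].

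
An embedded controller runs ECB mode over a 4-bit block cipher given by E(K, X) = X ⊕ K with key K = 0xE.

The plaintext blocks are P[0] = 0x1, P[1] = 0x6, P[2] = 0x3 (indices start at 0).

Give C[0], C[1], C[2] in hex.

C[0] = 0xF, C[1] = 0x8, C[2] = 0xD

ECB encryption: C_i = E(K, P_i).
C[0]: E(K, 0x1) = 0xF.
C[1]: E(K, 0x6) = 0x8.
C[2]: E(K, 0x3) = 0xD.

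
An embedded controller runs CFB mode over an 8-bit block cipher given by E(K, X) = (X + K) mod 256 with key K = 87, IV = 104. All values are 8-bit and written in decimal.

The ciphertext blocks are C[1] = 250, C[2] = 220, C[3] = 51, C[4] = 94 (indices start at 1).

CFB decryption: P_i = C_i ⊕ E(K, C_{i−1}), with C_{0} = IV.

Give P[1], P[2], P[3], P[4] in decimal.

P[1] = 69, P[2] = 141, P[3] = 0, P[4] = 212

P[1]: E(K, 104) = 191; 250 ⊕ 191 = 69.
P[2]: E(K, 250) = 81; 220 ⊕ 81 = 141.
P[3]: E(K, 220) = 51; 51 ⊕ 51 = 0.
P[4]: E(K, 51) = 138; 94 ⊕ 138 = 212.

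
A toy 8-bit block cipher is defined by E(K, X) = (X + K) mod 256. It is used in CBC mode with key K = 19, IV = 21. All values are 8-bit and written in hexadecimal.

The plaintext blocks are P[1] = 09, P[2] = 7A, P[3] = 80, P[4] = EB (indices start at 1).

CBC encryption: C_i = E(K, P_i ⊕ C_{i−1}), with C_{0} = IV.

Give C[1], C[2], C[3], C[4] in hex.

C[1] = 41, C[2] = 54, C[3] = ED, C[4] = 1F

C[1]: P[1] ⊕ 21 = 28; E(K, 28) = 41.
C[2]: P[2] ⊕ 41 = 3B; E(K, 3B) = 54.
C[3]: P[3] ⊕ 54 = D4; E(K, D4) = ED.
C[4]: P[4] ⊕ ED = 06; E(K, 06) = 1F.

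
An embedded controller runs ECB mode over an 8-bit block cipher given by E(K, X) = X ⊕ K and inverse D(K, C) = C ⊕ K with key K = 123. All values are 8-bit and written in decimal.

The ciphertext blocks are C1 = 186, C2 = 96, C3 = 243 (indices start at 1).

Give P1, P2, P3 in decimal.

P1 = 193, P2 = 27, P3 = 136

ECB decryption: P_i = D(K, C_i).
P1: D(K, 186) = 193.
P2: D(K, 96) = 27.
P3: D(K, 243) = 136.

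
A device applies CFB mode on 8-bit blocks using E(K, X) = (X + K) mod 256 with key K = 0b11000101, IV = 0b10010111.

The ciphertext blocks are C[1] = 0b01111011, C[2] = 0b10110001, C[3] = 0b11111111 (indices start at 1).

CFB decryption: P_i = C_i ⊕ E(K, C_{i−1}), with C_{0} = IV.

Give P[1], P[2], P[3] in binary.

P[1] = 0b00100111, P[2] = 0b11110001, P[3] = 0b10001001

P[1]: E(K, 0b10010111) = 0b01011100; 0b01111011 ⊕ 0b01011100 = 0b00100111.
P[2]: E(K, 0b01111011) = 0b01000000; 0b10110001 ⊕ 0b01000000 = 0b11110001.
P[3]: E(K, 0b10110001) = 0b01110110; 0b11111111 ⊕ 0b01110110 = 0b10001001.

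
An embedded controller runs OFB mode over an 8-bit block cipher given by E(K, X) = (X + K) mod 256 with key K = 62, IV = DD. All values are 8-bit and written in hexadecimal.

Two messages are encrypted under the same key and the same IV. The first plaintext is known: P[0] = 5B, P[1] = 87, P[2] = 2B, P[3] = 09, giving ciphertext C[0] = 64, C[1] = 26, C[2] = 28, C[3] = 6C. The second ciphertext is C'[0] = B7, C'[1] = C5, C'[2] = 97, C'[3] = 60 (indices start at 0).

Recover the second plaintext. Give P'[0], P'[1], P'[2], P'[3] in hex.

P'[0] = 88, P'[1] = 64, P'[2] = 94, P'[3] = 05

In OFB with a reused IV, both messages share the same keystream S_i, so C_i ⊕ C'_i = P_i ⊕ P'_i and thus P'_i = P_i ⊕ C_i ⊕ C'_i.
P'[0]: 5B ⊕ 64 ⊕ B7 = 88.
P'[1]: 87 ⊕ 26 ⊕ C5 = 64.
P'[2]: 2B ⊕ 28 ⊕ 97 = 94.
P'[3]: 09 ⊕ 6C ⊕ 60 = 05.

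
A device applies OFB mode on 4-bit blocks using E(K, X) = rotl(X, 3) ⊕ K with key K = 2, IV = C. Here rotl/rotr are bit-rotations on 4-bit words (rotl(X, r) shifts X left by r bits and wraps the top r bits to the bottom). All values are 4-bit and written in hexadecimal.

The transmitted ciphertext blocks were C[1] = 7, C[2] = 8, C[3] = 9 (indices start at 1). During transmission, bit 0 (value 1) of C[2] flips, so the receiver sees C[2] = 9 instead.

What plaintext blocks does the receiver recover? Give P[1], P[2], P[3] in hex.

P[1] = 3, P[2] = 9, P[3] = B

OFB decryption: S_i = E(K, S_{i−1}) with S_{0} = IV; P_i = C_i ⊕ S_i.
Only C[2] changed, to 9. In OFB, a change in C_i flips the same bit in P_i only; the keystream is unaffected. Decrypting the received ciphertext:
P[1]: S = E(K, C) = 4; 7 ⊕ 4 = 3.
P[2]: S = E(K, 4) = 0; 9 ⊕ 0 = 9.
P[3]: S = E(K, 0) = 2; 9 ⊕ 2 = B.
Blocks that differ from the original plaintext: P[2].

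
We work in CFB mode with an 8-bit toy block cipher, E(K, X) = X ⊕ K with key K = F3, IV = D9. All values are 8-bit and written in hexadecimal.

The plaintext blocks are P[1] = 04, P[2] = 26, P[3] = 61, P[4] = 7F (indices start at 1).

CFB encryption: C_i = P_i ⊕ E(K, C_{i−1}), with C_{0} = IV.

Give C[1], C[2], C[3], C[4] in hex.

C[1]: E(K, D9) = 2A; 04 ⊕ 2A = 2E.
C[2]: E(K, 2E) = DD; 26 ⊕ DD = FB.
C[3]: E(K, FB) = 08; 61 ⊕ 08 = 69.
C[4]: E(K, 69) = 9A; 7F ⊕ 9A = E5.

C[1] = 2E, C[2] = FB, C[3] = 69, C[4] = E5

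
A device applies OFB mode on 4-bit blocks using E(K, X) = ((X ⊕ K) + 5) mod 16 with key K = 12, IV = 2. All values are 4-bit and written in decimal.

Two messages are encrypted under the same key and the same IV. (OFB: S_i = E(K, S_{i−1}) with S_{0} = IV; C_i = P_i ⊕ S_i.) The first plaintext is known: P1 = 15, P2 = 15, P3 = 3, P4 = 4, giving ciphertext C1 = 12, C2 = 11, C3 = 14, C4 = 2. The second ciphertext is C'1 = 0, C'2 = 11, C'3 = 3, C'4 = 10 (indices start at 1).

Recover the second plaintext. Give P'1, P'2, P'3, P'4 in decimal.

P'1 = 3, P'2 = 15, P'3 = 14, P'4 = 12

In OFB with a reused IV, both messages share the same keystream S_i, so C_i ⊕ C'_i = P_i ⊕ P'_i and thus P'_i = P_i ⊕ C_i ⊕ C'_i.
P'1: 15 ⊕ 12 ⊕ 0 = 3.
P'2: 15 ⊕ 11 ⊕ 11 = 15.
P'3: 3 ⊕ 14 ⊕ 3 = 14.
P'4: 4 ⊕ 2 ⊕ 10 = 12.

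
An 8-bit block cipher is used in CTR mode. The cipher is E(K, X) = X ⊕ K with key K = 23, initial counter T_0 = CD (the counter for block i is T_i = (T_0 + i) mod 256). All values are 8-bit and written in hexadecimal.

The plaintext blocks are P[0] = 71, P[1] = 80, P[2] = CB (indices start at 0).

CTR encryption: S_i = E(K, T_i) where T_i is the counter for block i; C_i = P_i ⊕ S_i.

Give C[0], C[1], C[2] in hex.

C[0] = 9F, C[1] = 6D, C[2] = 27

C[0]: T = CD, S = E(K, T) = EE; 71 ⊕ EE = 9F.
C[1]: T = CE, S = E(K, T) = ED; 80 ⊕ ED = 6D.
C[2]: T = CF, S = E(K, T) = EC; CB ⊕ EC = 27.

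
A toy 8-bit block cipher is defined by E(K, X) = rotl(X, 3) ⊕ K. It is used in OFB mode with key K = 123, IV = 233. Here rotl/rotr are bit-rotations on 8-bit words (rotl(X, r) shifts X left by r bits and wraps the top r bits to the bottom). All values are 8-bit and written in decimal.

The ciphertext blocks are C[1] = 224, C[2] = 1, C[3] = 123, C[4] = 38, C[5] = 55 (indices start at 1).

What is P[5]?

OFB decryption: S_i = E(K, S_{i−1}) with S_{0} = IV; P_i = C_i ⊕ S_i.
P[1]: S = E(K, 233) = 52; 224 ⊕ 52 = 212.
P[2]: S = E(K, 52) = 218; 1 ⊕ 218 = 219.
P[3]: S = E(K, 218) = 173; 123 ⊕ 173 = 214.
P[4]: S = E(K, 173) = 22; 38 ⊕ 22 = 48.
P[5]: S = E(K, 22) = 203; 55 ⊕ 203 = 252.

P[5] = 252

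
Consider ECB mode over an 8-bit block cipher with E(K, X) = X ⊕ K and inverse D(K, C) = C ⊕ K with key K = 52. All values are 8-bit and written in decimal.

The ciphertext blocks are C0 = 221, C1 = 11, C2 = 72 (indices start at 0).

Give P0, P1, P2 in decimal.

ECB decryption: P_i = D(K, C_i).
P0: D(K, 221) = 233.
P1: D(K, 11) = 63.
P2: D(K, 72) = 124.

P0 = 233, P1 = 63, P2 = 124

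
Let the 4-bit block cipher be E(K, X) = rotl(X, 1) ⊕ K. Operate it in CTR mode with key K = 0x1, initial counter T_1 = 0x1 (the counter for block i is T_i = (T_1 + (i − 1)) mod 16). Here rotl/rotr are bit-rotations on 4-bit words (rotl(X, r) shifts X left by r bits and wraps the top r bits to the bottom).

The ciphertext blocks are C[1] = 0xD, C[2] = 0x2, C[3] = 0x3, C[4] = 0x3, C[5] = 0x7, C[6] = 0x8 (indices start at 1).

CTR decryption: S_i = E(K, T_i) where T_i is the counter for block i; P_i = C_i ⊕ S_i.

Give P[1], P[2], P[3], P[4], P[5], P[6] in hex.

P[1] = 0xE, P[2] = 0x7, P[3] = 0x4, P[4] = 0xA, P[5] = 0xC, P[6] = 0x5

P[1]: T = 0x1, S = E(K, T) = 0x3; 0xD ⊕ 0x3 = 0xE.
P[2]: T = 0x2, S = E(K, T) = 0x5; 0x2 ⊕ 0x5 = 0x7.
P[3]: T = 0x3, S = E(K, T) = 0x7; 0x3 ⊕ 0x7 = 0x4.
P[4]: T = 0x4, S = E(K, T) = 0x9; 0x3 ⊕ 0x9 = 0xA.
P[5]: T = 0x5, S = E(K, T) = 0xB; 0x7 ⊕ 0xB = 0xC.
P[6]: T = 0x6, S = E(K, T) = 0xD; 0x8 ⊕ 0xD = 0x5.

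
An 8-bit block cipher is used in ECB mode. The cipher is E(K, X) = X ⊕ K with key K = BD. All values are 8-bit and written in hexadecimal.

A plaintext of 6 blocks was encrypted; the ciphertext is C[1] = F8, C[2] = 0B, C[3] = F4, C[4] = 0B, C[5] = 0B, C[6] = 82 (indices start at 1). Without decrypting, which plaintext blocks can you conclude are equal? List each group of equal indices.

ECB encrypts each block independently with the same key, so equal ciphertext blocks imply equal plaintext blocks.
C[2] = C[4] = C[5] = 0B, so P[2] = P[4] = P[5].

P[2] = P[4] = P[5]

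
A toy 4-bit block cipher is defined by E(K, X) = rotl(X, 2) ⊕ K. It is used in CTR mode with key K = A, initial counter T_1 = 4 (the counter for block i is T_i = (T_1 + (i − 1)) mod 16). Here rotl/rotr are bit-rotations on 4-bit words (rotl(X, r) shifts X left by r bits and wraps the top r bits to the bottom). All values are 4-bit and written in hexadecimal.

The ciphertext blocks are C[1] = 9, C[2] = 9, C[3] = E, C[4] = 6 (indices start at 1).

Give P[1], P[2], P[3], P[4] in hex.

P[1] = 2, P[2] = 6, P[3] = D, P[4] = 1

CTR decryption: S_i = E(K, T_i) where T_i is the counter for block i; P_i = C_i ⊕ S_i.
P[1]: T = 4, S = E(K, T) = B; 9 ⊕ B = 2.
P[2]: T = 5, S = E(K, T) = F; 9 ⊕ F = 6.
P[3]: T = 6, S = E(K, T) = 3; E ⊕ 3 = D.
P[4]: T = 7, S = E(K, T) = 7; 6 ⊕ 7 = 1.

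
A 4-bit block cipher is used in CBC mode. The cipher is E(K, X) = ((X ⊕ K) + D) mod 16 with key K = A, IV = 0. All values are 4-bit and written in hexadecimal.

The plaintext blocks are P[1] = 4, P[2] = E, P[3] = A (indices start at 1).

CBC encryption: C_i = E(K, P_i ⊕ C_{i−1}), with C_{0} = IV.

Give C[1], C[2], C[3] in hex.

C[1] = B, C[2] = C, C[3] = 9

C[1]: P[1] ⊕ 0 = 4; E(K, 4) = B.
C[2]: P[2] ⊕ B = 5; E(K, 5) = C.
C[3]: P[3] ⊕ C = 6; E(K, 6) = 9.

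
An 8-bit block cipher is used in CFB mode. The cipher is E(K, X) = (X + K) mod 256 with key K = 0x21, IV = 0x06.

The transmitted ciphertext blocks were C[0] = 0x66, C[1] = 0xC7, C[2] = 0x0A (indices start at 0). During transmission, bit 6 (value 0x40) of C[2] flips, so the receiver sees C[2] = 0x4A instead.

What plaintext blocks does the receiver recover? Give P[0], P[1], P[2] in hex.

CFB decryption: P_i = C_i ⊕ E(K, C_{i−1}), with C_{−1} = IV.
Only C[2] changed, to 0x4A. In CFB, a change in C_i flips the same bit in P_i and garbles P_{i+1}. Decrypting the received ciphertext:
P[0]: E(K, 0x06) = 0x27; 0x66 ⊕ 0x27 = 0x41.
P[1]: E(K, 0x66) = 0x87; 0xC7 ⊕ 0x87 = 0x40.
P[2]: E(K, 0xC7) = 0xE8; 0x4A ⊕ 0xE8 = 0xA2.
Blocks that differ from the original plaintext: P[2].

P[0] = 0x41, P[1] = 0x40, P[2] = 0xA2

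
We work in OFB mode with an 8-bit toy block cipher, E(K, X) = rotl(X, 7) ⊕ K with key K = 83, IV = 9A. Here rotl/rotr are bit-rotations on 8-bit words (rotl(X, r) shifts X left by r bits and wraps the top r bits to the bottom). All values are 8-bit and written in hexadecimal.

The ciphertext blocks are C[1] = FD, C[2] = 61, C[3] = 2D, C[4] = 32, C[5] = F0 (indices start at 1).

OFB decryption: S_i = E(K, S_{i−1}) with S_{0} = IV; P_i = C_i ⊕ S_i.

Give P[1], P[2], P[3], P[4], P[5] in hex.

P[1] = 33, P[2] = 85, P[3] = DC, P[4] = 49, P[5] = CE

P[1]: S = E(K, 9A) = CE; FD ⊕ CE = 33.
P[2]: S = E(K, CE) = E4; 61 ⊕ E4 = 85.
P[3]: S = E(K, E4) = F1; 2D ⊕ F1 = DC.
P[4]: S = E(K, F1) = 7B; 32 ⊕ 7B = 49.
P[5]: S = E(K, 7B) = 3E; F0 ⊕ 3E = CE.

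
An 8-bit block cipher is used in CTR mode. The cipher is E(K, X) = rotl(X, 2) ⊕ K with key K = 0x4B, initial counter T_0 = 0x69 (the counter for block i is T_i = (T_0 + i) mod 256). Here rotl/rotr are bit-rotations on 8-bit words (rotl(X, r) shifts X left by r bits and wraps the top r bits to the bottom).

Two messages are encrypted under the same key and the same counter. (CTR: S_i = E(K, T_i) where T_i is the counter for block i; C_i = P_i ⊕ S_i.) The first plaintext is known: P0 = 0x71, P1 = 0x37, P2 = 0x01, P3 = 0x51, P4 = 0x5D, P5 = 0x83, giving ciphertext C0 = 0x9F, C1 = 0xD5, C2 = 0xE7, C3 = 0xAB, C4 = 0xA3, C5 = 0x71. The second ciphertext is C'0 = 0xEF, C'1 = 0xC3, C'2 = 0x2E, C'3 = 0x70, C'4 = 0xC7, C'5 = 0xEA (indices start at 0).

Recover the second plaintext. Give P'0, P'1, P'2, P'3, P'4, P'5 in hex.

P'0 = 0x01, P'1 = 0x21, P'2 = 0xC8, P'3 = 0x8A, P'4 = 0x39, P'5 = 0x18

In CTR with a reused counter, both messages share the same keystream S_i, so C_i ⊕ C'_i = P_i ⊕ P'_i and thus P'_i = P_i ⊕ C_i ⊕ C'_i.
P'0: 0x71 ⊕ 0x9F ⊕ 0xEF = 0x01.
P'1: 0x37 ⊕ 0xD5 ⊕ 0xC3 = 0x21.
P'2: 0x01 ⊕ 0xE7 ⊕ 0x2E = 0xC8.
P'3: 0x51 ⊕ 0xAB ⊕ 0x70 = 0x8A.
P'4: 0x5D ⊕ 0xA3 ⊕ 0xC7 = 0x39.
P'5: 0x83 ⊕ 0x71 ⊕ 0xEA = 0x18.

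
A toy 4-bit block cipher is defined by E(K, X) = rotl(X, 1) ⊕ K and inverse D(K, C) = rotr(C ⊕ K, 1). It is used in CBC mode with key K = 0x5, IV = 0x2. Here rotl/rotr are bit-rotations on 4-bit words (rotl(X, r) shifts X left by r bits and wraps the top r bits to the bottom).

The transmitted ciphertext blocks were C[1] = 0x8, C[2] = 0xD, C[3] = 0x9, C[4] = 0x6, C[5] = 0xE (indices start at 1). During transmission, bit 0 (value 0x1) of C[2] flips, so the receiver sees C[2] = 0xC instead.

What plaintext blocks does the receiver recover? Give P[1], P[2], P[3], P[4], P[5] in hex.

P[1] = 0xC, P[2] = 0x4, P[3] = 0xA, P[4] = 0x0, P[5] = 0xB

CBC decryption: P_i = D(K, C_i) ⊕ C_{i−1}, with C_{0} = IV.
Only C[2] changed, to 0xC. In CBC, a change in C_i garbles P_i and flips the same bit in P_{i+1}. Decrypting the received ciphertext:
P[1]: D(K, 0x8) = 0xE; 0xE ⊕ 0x2 = 0xC.
P[2]: D(K, 0xC) = 0xC; 0xC ⊕ 0x8 = 0x4.
P[3]: D(K, 0x9) = 0x6; 0x6 ⊕ 0xC = 0xA.
P[4]: D(K, 0x6) = 0x9; 0x9 ⊕ 0x9 = 0x0.
P[5]: D(K, 0xE) = 0xD; 0xD ⊕ 0x6 = 0xB.
Blocks that differ from the original plaintext: P[2], P[3].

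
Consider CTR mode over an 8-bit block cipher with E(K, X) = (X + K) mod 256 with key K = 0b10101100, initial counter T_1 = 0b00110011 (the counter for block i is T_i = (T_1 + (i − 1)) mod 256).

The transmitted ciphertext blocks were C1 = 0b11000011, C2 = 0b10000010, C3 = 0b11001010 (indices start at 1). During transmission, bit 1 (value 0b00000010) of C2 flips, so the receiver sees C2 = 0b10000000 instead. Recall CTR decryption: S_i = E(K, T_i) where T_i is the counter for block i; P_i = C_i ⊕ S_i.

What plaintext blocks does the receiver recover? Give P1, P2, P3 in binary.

P1 = 0b00011100, P2 = 0b01100000, P3 = 0b00101011

Only C2 changed, to 0b10000000. In CTR, a change in C_i flips the same bit in P_i only; the keystream is unaffected. Decrypting the received ciphertext:
P1: T = 0b00110011, S = E(K, T) = 0b11011111; 0b11000011 ⊕ 0b11011111 = 0b00011100.
P2: T = 0b00110100, S = E(K, T) = 0b11100000; 0b10000000 ⊕ 0b11100000 = 0b01100000.
P3: T = 0b00110101, S = E(K, T) = 0b11100001; 0b11001010 ⊕ 0b11100001 = 0b00101011.
Blocks that differ from the original plaintext: P2.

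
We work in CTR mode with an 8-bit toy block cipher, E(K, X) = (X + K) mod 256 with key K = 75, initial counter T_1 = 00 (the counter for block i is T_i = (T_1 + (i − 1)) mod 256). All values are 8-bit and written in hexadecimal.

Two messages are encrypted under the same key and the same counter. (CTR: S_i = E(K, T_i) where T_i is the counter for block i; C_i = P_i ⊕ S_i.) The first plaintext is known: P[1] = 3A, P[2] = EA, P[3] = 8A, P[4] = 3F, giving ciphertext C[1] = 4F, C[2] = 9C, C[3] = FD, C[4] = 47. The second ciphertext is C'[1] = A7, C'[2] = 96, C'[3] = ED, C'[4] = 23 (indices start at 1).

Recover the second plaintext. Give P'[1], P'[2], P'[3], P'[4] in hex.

In CTR with a reused counter, both messages share the same keystream S_i, so C_i ⊕ C'_i = P_i ⊕ P'_i and thus P'_i = P_i ⊕ C_i ⊕ C'_i.
P'[1]: 3A ⊕ 4F ⊕ A7 = D2.
P'[2]: EA ⊕ 9C ⊕ 96 = E0.
P'[3]: 8A ⊕ FD ⊕ ED = 9A.
P'[4]: 3F ⊕ 47 ⊕ 23 = 5B.

P'[1] = D2, P'[2] = E0, P'[3] = 9A, P'[4] = 5B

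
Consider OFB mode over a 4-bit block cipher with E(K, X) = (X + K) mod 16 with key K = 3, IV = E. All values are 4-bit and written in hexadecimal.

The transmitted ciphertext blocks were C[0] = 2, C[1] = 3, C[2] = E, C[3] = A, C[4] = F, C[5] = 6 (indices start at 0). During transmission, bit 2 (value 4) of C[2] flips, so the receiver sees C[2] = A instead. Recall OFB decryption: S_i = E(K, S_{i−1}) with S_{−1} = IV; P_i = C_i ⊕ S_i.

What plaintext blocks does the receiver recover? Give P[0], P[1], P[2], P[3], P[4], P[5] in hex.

Only C[2] changed, to A. In OFB, a change in C_i flips the same bit in P_i only; the keystream is unaffected. Decrypting the received ciphertext:
P[0]: S = E(K, E) = 1; 2 ⊕ 1 = 3.
P[1]: S = E(K, 1) = 4; 3 ⊕ 4 = 7.
P[2]: S = E(K, 4) = 7; A ⊕ 7 = D.
P[3]: S = E(K, 7) = A; A ⊕ A = 0.
P[4]: S = E(K, A) = D; F ⊕ D = 2.
P[5]: S = E(K, D) = 0; 6 ⊕ 0 = 6.
Blocks that differ from the original plaintext: P[2].

P[0] = 3, P[1] = 7, P[2] = D, P[3] = 0, P[4] = 2, P[5] = 6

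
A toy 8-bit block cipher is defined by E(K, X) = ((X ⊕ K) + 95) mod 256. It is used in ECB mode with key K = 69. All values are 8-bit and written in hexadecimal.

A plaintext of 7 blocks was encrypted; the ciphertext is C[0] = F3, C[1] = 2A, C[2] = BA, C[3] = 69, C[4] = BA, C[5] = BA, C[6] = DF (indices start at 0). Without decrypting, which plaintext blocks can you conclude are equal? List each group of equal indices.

ECB encrypts each block independently with the same key, so equal ciphertext blocks imply equal plaintext blocks.
C[2] = C[4] = C[5] = BA, so P[2] = P[4] = P[5].

P[2] = P[4] = P[5]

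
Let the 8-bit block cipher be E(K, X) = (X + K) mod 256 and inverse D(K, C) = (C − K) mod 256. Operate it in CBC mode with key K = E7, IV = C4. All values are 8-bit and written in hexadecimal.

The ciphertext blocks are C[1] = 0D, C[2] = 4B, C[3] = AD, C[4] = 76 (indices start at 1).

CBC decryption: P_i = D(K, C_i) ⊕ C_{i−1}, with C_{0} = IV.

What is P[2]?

P[2] = 69

P[2]: D(K, 4B) = 64; 64 ⊕ 0D = 69.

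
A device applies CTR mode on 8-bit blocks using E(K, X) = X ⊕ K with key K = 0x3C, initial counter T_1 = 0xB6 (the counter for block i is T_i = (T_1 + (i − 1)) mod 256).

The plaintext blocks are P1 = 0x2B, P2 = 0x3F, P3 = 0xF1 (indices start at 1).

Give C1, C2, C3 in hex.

C1 = 0xA1, C2 = 0xB4, C3 = 0x75

CTR encryption: S_i = E(K, T_i) where T_i is the counter for block i; C_i = P_i ⊕ S_i.
C1: T = 0xB6, S = E(K, T) = 0x8A; 0x2B ⊕ 0x8A = 0xA1.
C2: T = 0xB7, S = E(K, T) = 0x8B; 0x3F ⊕ 0x8B = 0xB4.
C3: T = 0xB8, S = E(K, T) = 0x84; 0xF1 ⊕ 0x84 = 0x75.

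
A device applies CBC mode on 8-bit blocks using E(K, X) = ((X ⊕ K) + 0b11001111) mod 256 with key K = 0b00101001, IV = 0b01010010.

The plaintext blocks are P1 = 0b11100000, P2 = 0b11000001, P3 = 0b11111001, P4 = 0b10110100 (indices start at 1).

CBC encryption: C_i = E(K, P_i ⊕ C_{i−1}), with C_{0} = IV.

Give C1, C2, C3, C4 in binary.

C1 = 0b01101010, C2 = 0b01010001, C3 = 0b01010000, C4 = 0b10011100

C1: P1 ⊕ 0b01010010 = 0b10110010; E(K, 0b10110010) = 0b01101010.
C2: P2 ⊕ 0b01101010 = 0b10101011; E(K, 0b10101011) = 0b01010001.
C3: P3 ⊕ 0b01010001 = 0b10101000; E(K, 0b10101000) = 0b01010000.
C4: P4 ⊕ 0b01010000 = 0b11100100; E(K, 0b11100100) = 0b10011100.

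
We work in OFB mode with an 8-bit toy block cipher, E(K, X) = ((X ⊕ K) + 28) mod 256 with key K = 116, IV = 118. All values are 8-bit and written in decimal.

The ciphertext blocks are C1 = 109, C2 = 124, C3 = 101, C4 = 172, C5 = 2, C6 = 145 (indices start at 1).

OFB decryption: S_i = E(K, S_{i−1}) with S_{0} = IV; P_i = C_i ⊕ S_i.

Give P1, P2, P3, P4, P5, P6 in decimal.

P1 = 115, P2 = 250, P3 = 107, P4 = 58, P5 = 252, P6 = 55

P1: S = E(K, 118) = 30; 109 ⊕ 30 = 115.
P2: S = E(K, 30) = 134; 124 ⊕ 134 = 250.
P3: S = E(K, 134) = 14; 101 ⊕ 14 = 107.
P4: S = E(K, 14) = 150; 172 ⊕ 150 = 58.
P5: S = E(K, 150) = 254; 2 ⊕ 254 = 252.
P6: S = E(K, 254) = 166; 145 ⊕ 166 = 55.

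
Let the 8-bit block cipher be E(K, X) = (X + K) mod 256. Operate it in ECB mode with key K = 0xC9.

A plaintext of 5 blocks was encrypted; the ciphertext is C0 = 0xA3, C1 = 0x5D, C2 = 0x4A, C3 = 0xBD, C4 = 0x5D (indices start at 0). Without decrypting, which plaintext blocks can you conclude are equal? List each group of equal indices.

P1 = P4

ECB encrypts each block independently with the same key, so equal ciphertext blocks imply equal plaintext blocks.
C1 = C4 = 0x5D, so P1 = P4.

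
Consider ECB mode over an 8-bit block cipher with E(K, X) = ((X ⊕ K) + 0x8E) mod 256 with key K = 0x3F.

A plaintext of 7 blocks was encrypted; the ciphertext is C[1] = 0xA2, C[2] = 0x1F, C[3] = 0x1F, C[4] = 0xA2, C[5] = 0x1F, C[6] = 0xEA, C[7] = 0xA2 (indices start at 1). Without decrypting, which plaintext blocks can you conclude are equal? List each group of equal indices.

P[1] = P[4] = P[7]; P[2] = P[3] = P[5]

ECB encrypts each block independently with the same key, so equal ciphertext blocks imply equal plaintext blocks.
C[1] = C[4] = C[7] = 0xA2, so P[1] = P[4] = P[7].
C[2] = C[3] = C[5] = 0x1F, so P[2] = P[3] = P[5].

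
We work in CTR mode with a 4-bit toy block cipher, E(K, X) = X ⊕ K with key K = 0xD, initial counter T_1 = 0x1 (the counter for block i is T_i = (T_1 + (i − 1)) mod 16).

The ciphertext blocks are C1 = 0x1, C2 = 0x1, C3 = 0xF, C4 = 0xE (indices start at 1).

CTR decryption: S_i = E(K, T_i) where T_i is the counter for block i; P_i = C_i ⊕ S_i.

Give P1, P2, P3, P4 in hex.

P1 = 0xD, P2 = 0xE, P3 = 0x1, P4 = 0x7

P1: T = 0x1, S = E(K, T) = 0xC; 0x1 ⊕ 0xC = 0xD.
P2: T = 0x2, S = E(K, T) = 0xF; 0x1 ⊕ 0xF = 0xE.
P3: T = 0x3, S = E(K, T) = 0xE; 0xF ⊕ 0xE = 0x1.
P4: T = 0x4, S = E(K, T) = 0x9; 0xE ⊕ 0x9 = 0x7.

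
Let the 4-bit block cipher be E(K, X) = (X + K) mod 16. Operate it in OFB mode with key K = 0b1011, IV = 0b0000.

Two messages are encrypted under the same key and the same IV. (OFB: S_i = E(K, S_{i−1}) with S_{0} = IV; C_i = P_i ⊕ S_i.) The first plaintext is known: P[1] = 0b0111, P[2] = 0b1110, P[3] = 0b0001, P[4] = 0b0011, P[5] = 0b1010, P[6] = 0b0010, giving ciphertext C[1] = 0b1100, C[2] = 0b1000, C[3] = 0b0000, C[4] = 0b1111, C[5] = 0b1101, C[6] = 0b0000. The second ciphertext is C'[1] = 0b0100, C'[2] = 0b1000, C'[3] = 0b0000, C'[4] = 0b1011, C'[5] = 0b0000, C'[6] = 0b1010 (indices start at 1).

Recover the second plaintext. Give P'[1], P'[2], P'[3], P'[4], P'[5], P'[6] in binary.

In OFB with a reused IV, both messages share the same keystream S_i, so C_i ⊕ C'_i = P_i ⊕ P'_i and thus P'_i = P_i ⊕ C_i ⊕ C'_i.
P'[1]: 0b0111 ⊕ 0b1100 ⊕ 0b0100 = 0b1111.
P'[2]: 0b1110 ⊕ 0b1000 ⊕ 0b1000 = 0b1110.
P'[3]: 0b0001 ⊕ 0b0000 ⊕ 0b0000 = 0b0001.
P'[4]: 0b0011 ⊕ 0b1111 ⊕ 0b1011 = 0b0111.
P'[5]: 0b1010 ⊕ 0b1101 ⊕ 0b0000 = 0b0111.
P'[6]: 0b0010 ⊕ 0b0000 ⊕ 0b1010 = 0b1000.

P'[1] = 0b1111, P'[2] = 0b1110, P'[3] = 0b0001, P'[4] = 0b0111, P'[5] = 0b0111, P'[6] = 0b1000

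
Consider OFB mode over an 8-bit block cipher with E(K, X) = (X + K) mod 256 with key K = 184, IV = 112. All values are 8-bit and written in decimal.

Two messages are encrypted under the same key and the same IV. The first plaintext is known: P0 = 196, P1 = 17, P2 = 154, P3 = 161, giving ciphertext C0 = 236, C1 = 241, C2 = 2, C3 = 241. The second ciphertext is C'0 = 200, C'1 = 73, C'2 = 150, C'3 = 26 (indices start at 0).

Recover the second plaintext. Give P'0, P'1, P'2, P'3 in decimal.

In OFB with a reused IV, both messages share the same keystream S_i, so C_i ⊕ C'_i = P_i ⊕ P'_i and thus P'_i = P_i ⊕ C_i ⊕ C'_i.
P'0: 196 ⊕ 236 ⊕ 200 = 224.
P'1: 17 ⊕ 241 ⊕ 73 = 169.
P'2: 154 ⊕ 2 ⊕ 150 = 14.
P'3: 161 ⊕ 241 ⊕ 26 = 74.

P'0 = 224, P'1 = 169, P'2 = 14, P'3 = 74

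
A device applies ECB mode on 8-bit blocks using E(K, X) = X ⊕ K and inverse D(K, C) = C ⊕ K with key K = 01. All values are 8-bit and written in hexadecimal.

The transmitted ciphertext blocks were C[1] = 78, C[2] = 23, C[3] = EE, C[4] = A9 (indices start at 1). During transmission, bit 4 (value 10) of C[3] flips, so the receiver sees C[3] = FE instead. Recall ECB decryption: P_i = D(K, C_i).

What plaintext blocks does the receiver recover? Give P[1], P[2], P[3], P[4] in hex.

Only C[3] changed, to FE. In ECB, a change in C_i affects only P_i. Decrypting the received ciphertext:
P[1]: D(K, 78) = 79.
P[2]: D(K, 23) = 22.
P[3]: D(K, FE) = FF.
P[4]: D(K, A9) = A8.
Blocks that differ from the original plaintext: P[3].

P[1] = 79, P[2] = 22, P[3] = FF, P[4] = A8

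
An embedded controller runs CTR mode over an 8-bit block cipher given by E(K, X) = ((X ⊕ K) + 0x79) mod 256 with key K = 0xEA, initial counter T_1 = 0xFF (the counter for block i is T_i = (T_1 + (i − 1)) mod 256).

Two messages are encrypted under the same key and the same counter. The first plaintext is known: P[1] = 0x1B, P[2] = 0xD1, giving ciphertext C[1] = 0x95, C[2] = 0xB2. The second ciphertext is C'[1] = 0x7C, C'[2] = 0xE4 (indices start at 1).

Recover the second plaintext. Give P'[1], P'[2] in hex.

In CTR with a reused counter, both messages share the same keystream S_i, so C_i ⊕ C'_i = P_i ⊕ P'_i and thus P'_i = P_i ⊕ C_i ⊕ C'_i.
P'[1]: 0x1B ⊕ 0x95 ⊕ 0x7C = 0xF2.
P'[2]: 0xD1 ⊕ 0xB2 ⊕ 0xE4 = 0x87.

P'[1] = 0xF2, P'[2] = 0x87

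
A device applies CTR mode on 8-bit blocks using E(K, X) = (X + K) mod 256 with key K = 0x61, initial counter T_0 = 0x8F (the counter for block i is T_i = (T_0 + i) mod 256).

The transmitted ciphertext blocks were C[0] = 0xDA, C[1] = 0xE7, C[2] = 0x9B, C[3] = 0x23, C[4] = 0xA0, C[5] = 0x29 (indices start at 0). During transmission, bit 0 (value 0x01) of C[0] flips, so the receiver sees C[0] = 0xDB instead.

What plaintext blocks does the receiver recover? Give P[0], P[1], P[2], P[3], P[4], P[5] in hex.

CTR decryption: S_i = E(K, T_i) where T_i is the counter for block i; P_i = C_i ⊕ S_i.
Only C[0] changed, to 0xDB. In CTR, a change in C_i flips the same bit in P_i only; the keystream is unaffected. Decrypting the received ciphertext:
P[0]: T = 0x8F, S = E(K, T) = 0xF0; 0xDB ⊕ 0xF0 = 0x2B.
P[1]: T = 0x90, S = E(K, T) = 0xF1; 0xE7 ⊕ 0xF1 = 0x16.
P[2]: T = 0x91, S = E(K, T) = 0xF2; 0x9B ⊕ 0xF2 = 0x69.
P[3]: T = 0x92, S = E(K, T) = 0xF3; 0x23 ⊕ 0xF3 = 0xD0.
P[4]: T = 0x93, S = E(K, T) = 0xF4; 0xA0 ⊕ 0xF4 = 0x54.
P[5]: T = 0x94, S = E(K, T) = 0xF5; 0x29 ⊕ 0xF5 = 0xDC.
Blocks that differ from the original plaintext: P[0].

P[0] = 0x2B, P[1] = 0x16, P[2] = 0x69, P[3] = 0xD0, P[4] = 0x54, P[5] = 0xDC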